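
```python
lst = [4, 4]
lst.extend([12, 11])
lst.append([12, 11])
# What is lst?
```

After line 1: lst = [4, 4]
After line 2 (extend unpacks [12, 11]): lst = [4, 4, 12, 11]
After line 3 (append adds [12, 11] as single element): lst = [4, 4, 12, 11, [12, 11]]

[4, 4, 12, 11, [12, 11]]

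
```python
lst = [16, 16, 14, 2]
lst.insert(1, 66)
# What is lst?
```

[16, 66, 16, 14, 2]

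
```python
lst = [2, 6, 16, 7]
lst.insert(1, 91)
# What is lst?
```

[2, 91, 6, 16, 7]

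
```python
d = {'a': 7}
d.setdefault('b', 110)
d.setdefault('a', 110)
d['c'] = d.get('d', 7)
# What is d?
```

After line 1: d = {'a': 7}
After line 2 (setdefault adds 'b'=110): d = {'a': 7, 'b': 110}
After line 3 (setdefault 'a' no-op, already exists): d = {'a': 7, 'b': 110}
After line 4 (get('d', 7) returns default since 'd' not in d): d = {'a': 7, 'b': 110, 'c': 7}

{'a': 7, 'b': 110, 'c': 7}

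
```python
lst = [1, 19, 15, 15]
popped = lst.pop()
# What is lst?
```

[1, 19, 15]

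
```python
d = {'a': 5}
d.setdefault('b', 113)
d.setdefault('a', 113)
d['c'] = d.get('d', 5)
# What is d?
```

After line 1: d = {'a': 5}
After line 2 (setdefault adds 'b'=113): d = {'a': 5, 'b': 113}
After line 3 (setdefault 'a' no-op, already exists): d = {'a': 5, 'b': 113}
After line 4 (get('d', 5) returns default since 'd' not in d): d = {'a': 5, 'b': 113, 'c': 5}

{'a': 5, 'b': 113, 'c': 5}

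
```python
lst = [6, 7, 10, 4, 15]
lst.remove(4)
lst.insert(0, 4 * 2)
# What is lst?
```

After line 1: lst = [6, 7, 10, 4, 15]
After line 2 (remove first 4): lst = [6, 7, 10, 15]
After line 3 (insert 8 at index 0): lst = [8, 6, 7, 10, 15]

[8, 6, 7, 10, 15]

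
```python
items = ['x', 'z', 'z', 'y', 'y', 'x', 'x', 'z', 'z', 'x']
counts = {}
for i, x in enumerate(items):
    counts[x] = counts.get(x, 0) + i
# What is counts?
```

Initial: counts = {}, items = ['x', 'z', 'z', 'y', 'y', 'x', 'x', 'z', 'z', 'x']
i=0, x='x': counts = {'x': 0}
i=1, x='z': counts = {'x': 0, 'z': 1}
i=2, x='z': counts = {'x': 0, 'z': 3}
i=3, x='y': counts = {'x': 0, 'z': 3, 'y': 3}
i=4, x='y': counts = {'x': 0, 'z': 3, 'y': 7}
i=5, x='x': counts = {'x': 5, 'z': 3, 'y': 7}
i=6, x='x': counts = {'x': 11, 'z': 3, 'y': 7}
i=7, x='z': counts = {'x': 11, 'z': 10, 'y': 7}
i=8, x='z': counts = {'x': 11, 'z': 18, 'y': 7}
i=9, x='x': counts = {'x': 20, 'z': 18, 'y': 7}

{'x': 20, 'z': 18, 'y': 7}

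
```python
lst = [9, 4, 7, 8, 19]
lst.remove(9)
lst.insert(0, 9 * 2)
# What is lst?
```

After line 1: lst = [9, 4, 7, 8, 19]
After line 2 (remove first 9): lst = [4, 7, 8, 19]
After line 3 (insert 18 at index 0): lst = [18, 4, 7, 8, 19]

[18, 4, 7, 8, 19]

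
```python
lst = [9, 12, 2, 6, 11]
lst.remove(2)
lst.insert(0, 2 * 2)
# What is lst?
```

After line 1: lst = [9, 12, 2, 6, 11]
After line 2 (remove first 2): lst = [9, 12, 6, 11]
After line 3 (insert 4 at index 0): lst = [4, 9, 12, 6, 11]

[4, 9, 12, 6, 11]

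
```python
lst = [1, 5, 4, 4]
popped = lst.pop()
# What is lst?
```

[1, 5, 4]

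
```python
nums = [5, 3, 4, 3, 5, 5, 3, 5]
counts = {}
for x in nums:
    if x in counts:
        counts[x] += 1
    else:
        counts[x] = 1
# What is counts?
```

Initial: counts = {}, nums = [5, 3, 4, 3, 5, 5, 3, 5]
See 5: counts = {5: 1}
See 3: counts = {5: 1, 3: 1}
See 4: counts = {5: 1, 3: 1, 4: 1}
See 3: counts = {5: 1, 3: 2, 4: 1}
See 5: counts = {5: 2, 3: 2, 4: 1}
See 5: counts = {5: 3, 3: 2, 4: 1}
See 3: counts = {5: 3, 3: 3, 4: 1}
See 5: counts = {5: 4, 3: 3, 4: 1}

{5: 4, 3: 3, 4: 1}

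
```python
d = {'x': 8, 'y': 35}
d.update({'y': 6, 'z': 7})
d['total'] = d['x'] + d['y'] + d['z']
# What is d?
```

After line 1: d = {'x': 8, 'y': 35}
After line 2 (y overwritten, z added): d = {'x': 8, 'y': 6, 'z': 7}
After line 3 (total = 8 + 6 + 7 = 21): d = {'x': 8, 'y': 6, 'z': 7, 'total': 21}

{'x': 8, 'y': 6, 'z': 7, 'total': 21}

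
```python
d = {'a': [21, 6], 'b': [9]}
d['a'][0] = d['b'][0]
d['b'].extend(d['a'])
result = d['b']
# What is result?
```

After line 1: d = {'a': [21, 6], 'b': [9]}
After line 2 (a[0] = b[0] = 9): d = {'a': [9, 6], 'b': [9]}
After line 3 (b.extend(a) appends [9, 6]): d = {'a': [9, 6], 'b': [9, 9, 6]}
After line 4: result = d['b'] = [9, 9, 6]

[9, 9, 6]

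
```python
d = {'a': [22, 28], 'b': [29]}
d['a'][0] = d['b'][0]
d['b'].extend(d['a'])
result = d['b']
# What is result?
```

After line 1: d = {'a': [22, 28], 'b': [29]}
After line 2 (a[0] = b[0] = 29): d = {'a': [29, 28], 'b': [29]}
After line 3 (b.extend(a) appends [29, 28]): d = {'a': [29, 28], 'b': [29, 29, 28]}
After line 4: result = d['b'] = [29, 29, 28]

[29, 29, 28]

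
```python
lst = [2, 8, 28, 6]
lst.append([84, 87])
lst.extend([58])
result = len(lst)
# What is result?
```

After line 1: lst = [2, 8, 28, 6]
After line 2 (append adds [84, 87] as single element): lst = [2, 8, 28, 6, [84, 87]]
After line 3 (extend unpacks [58], adds 58): lst = [2, 8, 28, 6, [84, 87], 58]
After line 4: result = len(lst) = 6

6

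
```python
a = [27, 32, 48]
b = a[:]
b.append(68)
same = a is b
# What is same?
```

After line 1: a = [27, 32, 48]
After line 2 (b = a[:] is a shallow copy, new object): a = [27, 32, 48], b = [27, 32, 48]
After line 3 (append only mutates b): a = [27, 32, 48], b = [27, 32, 48, 68]
After line 4 (same = a is b; different objects -> False): same = False

False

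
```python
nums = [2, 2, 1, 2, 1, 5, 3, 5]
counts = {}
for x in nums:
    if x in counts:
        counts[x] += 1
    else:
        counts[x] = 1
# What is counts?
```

Initial: counts = {}, nums = [2, 2, 1, 2, 1, 5, 3, 5]
See 2: counts = {2: 1}
See 2: counts = {2: 2}
See 1: counts = {2: 2, 1: 1}
See 2: counts = {2: 3, 1: 1}
See 1: counts = {2: 3, 1: 2}
See 5: counts = {2: 3, 1: 2, 5: 1}
See 3: counts = {2: 3, 1: 2, 5: 1, 3: 1}
See 5: counts = {2: 3, 1: 2, 5: 2, 3: 1}

{2: 3, 1: 2, 5: 2, 3: 1}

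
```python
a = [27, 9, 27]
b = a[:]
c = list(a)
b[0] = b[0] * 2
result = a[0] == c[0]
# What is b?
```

After line 1: a = [27, 9, 27]
After line 2 (b = a[:], copy): a = [27, 9, 27], b = [27, 9, 27]
After line 3 (c = list(a) is a copy, new object): c = [27, 9, 27]
After line 4 (b[0] = 27 * 2 = 54; only b mutates (copy)): a = [27, 9, 27], b = [54, 9, 27], c = [27, 9, 27]
After line 5 (a[0] = 27, c[0] = 27; result = True)

[54, 9, 27]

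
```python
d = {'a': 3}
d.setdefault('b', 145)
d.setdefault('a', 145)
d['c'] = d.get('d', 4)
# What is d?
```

After line 1: d = {'a': 3}
After line 2 (setdefault adds 'b'=145): d = {'a': 3, 'b': 145}
After line 3 (setdefault 'a' no-op, already exists): d = {'a': 3, 'b': 145}
After line 4 (get('d', 4) returns default since 'd' not in d): d = {'a': 3, 'b': 145, 'c': 4}

{'a': 3, 'b': 145, 'c': 4}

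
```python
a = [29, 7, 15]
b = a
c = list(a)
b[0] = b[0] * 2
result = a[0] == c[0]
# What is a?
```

After line 1: a = [29, 7, 15]
After line 2 (b = a, alias): a = [29, 7, 15], b = [29, 7, 15]
After line 3 (c = list(a) is a copy, new object): c = [29, 7, 15]
After line 4 (b[0] = 29 * 2 = 58; mutates shared a/b): a = b = [58, 7, 15], c = [29, 7, 15]
After line 5 (a[0] = 58, c[0] = 29; result = False)

[58, 7, 15]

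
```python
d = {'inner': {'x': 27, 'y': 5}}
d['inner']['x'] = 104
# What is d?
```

After line 1: d = {'inner': {'x': 27, 'y': 5}}
After line 2 (inner x overwritten): d = {'inner': {'x': 104, 'y': 5}}

{'inner': {'x': 104, 'y': 5}}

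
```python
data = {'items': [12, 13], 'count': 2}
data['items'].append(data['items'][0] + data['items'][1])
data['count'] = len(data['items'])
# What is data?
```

After line 1: data = {'items': [12, 13], 'count': 2}
After line 2 (append 12 + 13 = 25): data = {'items': [12, 13, 25], 'count': 2}
After line 3 (count = len(items) = 3): data = {'items': [12, 13, 25], 'count': 3}

{'items': [12, 13, 25], 'count': 3}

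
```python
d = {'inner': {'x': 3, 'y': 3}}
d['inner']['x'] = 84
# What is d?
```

After line 1: d = {'inner': {'x': 3, 'y': 3}}
After line 2 (inner x overwritten): d = {'inner': {'x': 84, 'y': 3}}

{'inner': {'x': 84, 'y': 3}}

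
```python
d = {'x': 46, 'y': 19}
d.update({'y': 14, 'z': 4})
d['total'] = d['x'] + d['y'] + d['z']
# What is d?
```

After line 1: d = {'x': 46, 'y': 19}
After line 2 (y overwritten, z added): d = {'x': 46, 'y': 14, 'z': 4}
After line 3 (total = 46 + 14 + 4 = 64): d = {'x': 46, 'y': 14, 'z': 4, 'total': 64}

{'x': 46, 'y': 14, 'z': 4, 'total': 64}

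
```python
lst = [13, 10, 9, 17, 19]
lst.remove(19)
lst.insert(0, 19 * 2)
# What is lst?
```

After line 1: lst = [13, 10, 9, 17, 19]
After line 2 (remove first 19): lst = [13, 10, 9, 17]
After line 3 (insert 38 at index 0): lst = [38, 13, 10, 9, 17]

[38, 13, 10, 9, 17]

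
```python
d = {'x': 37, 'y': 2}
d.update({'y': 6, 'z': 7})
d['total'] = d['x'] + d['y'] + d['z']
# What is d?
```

After line 1: d = {'x': 37, 'y': 2}
After line 2 (y overwritten, z added): d = {'x': 37, 'y': 6, 'z': 7}
After line 3 (total = 37 + 6 + 7 = 50): d = {'x': 37, 'y': 6, 'z': 7, 'total': 50}

{'x': 37, 'y': 6, 'z': 7, 'total': 50}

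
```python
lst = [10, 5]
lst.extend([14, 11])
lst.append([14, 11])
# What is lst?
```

After line 1: lst = [10, 5]
After line 2 (extend unpacks [14, 11]): lst = [10, 5, 14, 11]
After line 3 (append adds [14, 11] as single element): lst = [10, 5, 14, 11, [14, 11]]

[10, 5, 14, 11, [14, 11]]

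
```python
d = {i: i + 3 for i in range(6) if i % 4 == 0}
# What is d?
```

{0: 3, 4: 7}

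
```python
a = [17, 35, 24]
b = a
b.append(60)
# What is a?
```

After line 1: a = [17, 35, 24]
After line 2 (b = a is an alias, same object): a = [17, 35, 24], b = [17, 35, 24]
After line 3 (b.append mutates the shared list): a = [17, 35, 24, 60], b = [17, 35, 24, 60]

[17, 35, 24, 60]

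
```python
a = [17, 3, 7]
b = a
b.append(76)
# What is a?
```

After line 1: a = [17, 3, 7]
After line 2 (b = a is an alias, same object): a = [17, 3, 7], b = [17, 3, 7]
After line 3 (b.append mutates the shared list): a = [17, 3, 7, 76], b = [17, 3, 7, 76]

[17, 3, 7, 76]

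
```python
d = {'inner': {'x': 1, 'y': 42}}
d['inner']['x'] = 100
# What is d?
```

After line 1: d = {'inner': {'x': 1, 'y': 42}}
After line 2 (inner x overwritten): d = {'inner': {'x': 100, 'y': 42}}

{'inner': {'x': 100, 'y': 42}}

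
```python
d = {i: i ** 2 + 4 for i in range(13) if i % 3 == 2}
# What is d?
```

{2: 8, 5: 29, 8: 68, 11: 125}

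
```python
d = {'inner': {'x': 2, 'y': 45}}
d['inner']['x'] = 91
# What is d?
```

After line 1: d = {'inner': {'x': 2, 'y': 45}}
After line 2 (inner x overwritten): d = {'inner': {'x': 91, 'y': 45}}

{'inner': {'x': 91, 'y': 45}}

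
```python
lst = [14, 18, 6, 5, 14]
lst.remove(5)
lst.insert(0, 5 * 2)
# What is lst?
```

After line 1: lst = [14, 18, 6, 5, 14]
After line 2 (remove first 5): lst = [14, 18, 6, 14]
After line 3 (insert 10 at index 0): lst = [10, 14, 18, 6, 14]

[10, 14, 18, 6, 14]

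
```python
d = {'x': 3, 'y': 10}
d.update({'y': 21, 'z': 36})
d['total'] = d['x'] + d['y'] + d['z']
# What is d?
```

After line 1: d = {'x': 3, 'y': 10}
After line 2 (y overwritten, z added): d = {'x': 3, 'y': 21, 'z': 36}
After line 3 (total = 3 + 21 + 36 = 60): d = {'x': 3, 'y': 21, 'z': 36, 'total': 60}

{'x': 3, 'y': 21, 'z': 36, 'total': 60}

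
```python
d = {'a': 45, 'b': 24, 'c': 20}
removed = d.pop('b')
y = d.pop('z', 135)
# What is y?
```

After line 1: d = {'a': 45, 'b': 24, 'c': 20}
After line 2 (pop 'b' returns 24): d = {'a': 45, 'c': 20}, removed = 24
After line 3 (pop 'z' missing, returns default 135): d = {'a': 45, 'c': 20}, y = 135

135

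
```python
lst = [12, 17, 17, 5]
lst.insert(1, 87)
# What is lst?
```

[12, 87, 17, 17, 5]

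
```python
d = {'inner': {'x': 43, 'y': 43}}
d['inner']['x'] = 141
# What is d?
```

After line 1: d = {'inner': {'x': 43, 'y': 43}}
After line 2 (inner x overwritten): d = {'inner': {'x': 141, 'y': 43}}

{'inner': {'x': 141, 'y': 43}}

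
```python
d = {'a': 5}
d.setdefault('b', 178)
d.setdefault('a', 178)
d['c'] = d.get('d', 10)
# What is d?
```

After line 1: d = {'a': 5}
After line 2 (setdefault adds 'b'=178): d = {'a': 5, 'b': 178}
After line 3 (setdefault 'a' no-op, already exists): d = {'a': 5, 'b': 178}
After line 4 (get('d', 10) returns default since 'd' not in d): d = {'a': 5, 'b': 178, 'c': 10}

{'a': 5, 'b': 178, 'c': 10}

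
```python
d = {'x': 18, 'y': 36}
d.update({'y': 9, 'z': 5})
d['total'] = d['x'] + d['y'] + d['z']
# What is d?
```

After line 1: d = {'x': 18, 'y': 36}
After line 2 (y overwritten, z added): d = {'x': 18, 'y': 9, 'z': 5}
After line 3 (total = 18 + 9 + 5 = 32): d = {'x': 18, 'y': 9, 'z': 5, 'total': 32}

{'x': 18, 'y': 9, 'z': 5, 'total': 32}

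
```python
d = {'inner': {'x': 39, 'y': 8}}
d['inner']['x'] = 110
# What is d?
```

After line 1: d = {'inner': {'x': 39, 'y': 8}}
After line 2 (inner x overwritten): d = {'inner': {'x': 110, 'y': 8}}

{'inner': {'x': 110, 'y': 8}}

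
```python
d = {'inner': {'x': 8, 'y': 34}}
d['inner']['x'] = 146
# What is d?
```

After line 1: d = {'inner': {'x': 8, 'y': 34}}
After line 2 (inner x overwritten): d = {'inner': {'x': 146, 'y': 34}}

{'inner': {'x': 146, 'y': 34}}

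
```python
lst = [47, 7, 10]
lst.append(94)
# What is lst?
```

[47, 7, 10, 94]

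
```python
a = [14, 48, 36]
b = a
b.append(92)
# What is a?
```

After line 1: a = [14, 48, 36]
After line 2 (b = a is an alias, same object): a = [14, 48, 36], b = [14, 48, 36]
After line 3 (b.append mutates the shared list): a = [14, 48, 36, 92], b = [14, 48, 36, 92]

[14, 48, 36, 92]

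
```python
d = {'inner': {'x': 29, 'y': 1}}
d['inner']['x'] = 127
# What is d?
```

After line 1: d = {'inner': {'x': 29, 'y': 1}}
After line 2 (inner x overwritten): d = {'inner': {'x': 127, 'y': 1}}

{'inner': {'x': 127, 'y': 1}}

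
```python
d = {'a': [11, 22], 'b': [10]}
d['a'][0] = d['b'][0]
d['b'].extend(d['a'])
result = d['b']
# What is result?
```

After line 1: d = {'a': [11, 22], 'b': [10]}
After line 2 (a[0] = b[0] = 10): d = {'a': [10, 22], 'b': [10]}
After line 3 (b.extend(a) appends [10, 22]): d = {'a': [10, 22], 'b': [10, 10, 22]}
After line 4: result = d['b'] = [10, 10, 22]

[10, 10, 22]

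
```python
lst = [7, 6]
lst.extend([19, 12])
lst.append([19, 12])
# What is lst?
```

After line 1: lst = [7, 6]
After line 2 (extend unpacks [19, 12]): lst = [7, 6, 19, 12]
After line 3 (append adds [19, 12] as single element): lst = [7, 6, 19, 12, [19, 12]]

[7, 6, 19, 12, [19, 12]]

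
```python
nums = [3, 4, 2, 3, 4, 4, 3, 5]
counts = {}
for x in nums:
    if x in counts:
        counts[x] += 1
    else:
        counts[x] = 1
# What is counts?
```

Initial: counts = {}, nums = [3, 4, 2, 3, 4, 4, 3, 5]
See 3: counts = {3: 1}
See 4: counts = {3: 1, 4: 1}
See 2: counts = {3: 1, 4: 1, 2: 1}
See 3: counts = {3: 2, 4: 1, 2: 1}
See 4: counts = {3: 2, 4: 2, 2: 1}
See 4: counts = {3: 2, 4: 3, 2: 1}
See 3: counts = {3: 3, 4: 3, 2: 1}
See 5: counts = {3: 3, 4: 3, 2: 1, 5: 1}

{3: 3, 4: 3, 2: 1, 5: 1}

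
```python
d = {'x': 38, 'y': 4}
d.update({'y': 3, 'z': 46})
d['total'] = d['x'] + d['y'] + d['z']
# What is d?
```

After line 1: d = {'x': 38, 'y': 4}
After line 2 (y overwritten, z added): d = {'x': 38, 'y': 3, 'z': 46}
After line 3 (total = 38 + 3 + 46 = 87): d = {'x': 38, 'y': 3, 'z': 46, 'total': 87}

{'x': 38, 'y': 3, 'z': 46, 'total': 87}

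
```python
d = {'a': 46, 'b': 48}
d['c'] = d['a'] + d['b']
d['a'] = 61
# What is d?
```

After line 1: d = {'a': 46, 'b': 48}
After line 2 (d['c'] = 46 + 48): d = {'a': 46, 'b': 48, 'c': 94}
After line 3: d = {'a': 61, 'b': 48, 'c': 94}

{'a': 61, 'b': 48, 'c': 94}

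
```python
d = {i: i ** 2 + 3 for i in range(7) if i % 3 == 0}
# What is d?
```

{0: 3, 3: 12, 6: 39}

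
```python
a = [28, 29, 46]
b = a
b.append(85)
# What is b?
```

After line 1: a = [28, 29, 46]
After line 2 (b = a is an alias, same object): a = [28, 29, 46], b = [28, 29, 46]
After line 3 (b.append mutates the shared list): a = [28, 29, 46, 85], b = [28, 29, 46, 85]

[28, 29, 46, 85]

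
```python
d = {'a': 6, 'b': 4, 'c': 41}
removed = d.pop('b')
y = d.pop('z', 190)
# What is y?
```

After line 1: d = {'a': 6, 'b': 4, 'c': 41}
After line 2 (pop 'b' returns 4): d = {'a': 6, 'c': 41}, removed = 4
After line 3 (pop 'z' missing, returns default 190): d = {'a': 6, 'c': 41}, y = 190

190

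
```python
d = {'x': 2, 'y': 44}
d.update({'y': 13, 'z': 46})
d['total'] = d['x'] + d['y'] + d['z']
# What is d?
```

After line 1: d = {'x': 2, 'y': 44}
After line 2 (y overwritten, z added): d = {'x': 2, 'y': 13, 'z': 46}
After line 3 (total = 2 + 13 + 46 = 61): d = {'x': 2, 'y': 13, 'z': 46, 'total': 61}

{'x': 2, 'y': 13, 'z': 46, 'total': 61}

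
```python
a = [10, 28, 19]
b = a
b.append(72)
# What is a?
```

After line 1: a = [10, 28, 19]
After line 2 (b = a is an alias, same object): a = [10, 28, 19], b = [10, 28, 19]
After line 3 (b.append mutates the shared list): a = [10, 28, 19, 72], b = [10, 28, 19, 72]

[10, 28, 19, 72]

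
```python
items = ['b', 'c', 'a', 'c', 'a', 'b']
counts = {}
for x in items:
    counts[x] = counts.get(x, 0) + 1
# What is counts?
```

Initial: counts = {}, items = ['b', 'c', 'a', 'c', 'a', 'b']
See 'b': counts = {'b': 1}
See 'c': counts = {'b': 1, 'c': 1}
See 'a': counts = {'b': 1, 'c': 1, 'a': 1}
See 'c': counts = {'b': 1, 'c': 2, 'a': 1}
See 'a': counts = {'b': 1, 'c': 2, 'a': 2}
See 'b': counts = {'b': 2, 'c': 2, 'a': 2}

{'b': 2, 'c': 2, 'a': 2}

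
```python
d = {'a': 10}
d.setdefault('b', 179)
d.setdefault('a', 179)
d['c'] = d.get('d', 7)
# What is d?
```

After line 1: d = {'a': 10}
After line 2 (setdefault adds 'b'=179): d = {'a': 10, 'b': 179}
After line 3 (setdefault 'a' no-op, already exists): d = {'a': 10, 'b': 179}
After line 4 (get('d', 7) returns default since 'd' not in d): d = {'a': 10, 'b': 179, 'c': 7}

{'a': 10, 'b': 179, 'c': 7}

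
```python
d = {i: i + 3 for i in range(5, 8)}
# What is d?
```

{5: 8, 6: 9, 7: 10}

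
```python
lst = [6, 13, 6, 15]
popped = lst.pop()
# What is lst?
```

[6, 13, 6]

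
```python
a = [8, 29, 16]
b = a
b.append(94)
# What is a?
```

After line 1: a = [8, 29, 16]
After line 2 (b = a is an alias, same object): a = [8, 29, 16], b = [8, 29, 16]
After line 3 (b.append mutates the shared list): a = [8, 29, 16, 94], b = [8, 29, 16, 94]

[8, 29, 16, 94]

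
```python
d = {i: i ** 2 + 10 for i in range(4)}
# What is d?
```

{0: 10, 1: 11, 2: 14, 3: 19}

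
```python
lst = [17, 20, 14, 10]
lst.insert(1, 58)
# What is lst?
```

[17, 58, 20, 14, 10]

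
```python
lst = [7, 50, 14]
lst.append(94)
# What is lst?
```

[7, 50, 14, 94]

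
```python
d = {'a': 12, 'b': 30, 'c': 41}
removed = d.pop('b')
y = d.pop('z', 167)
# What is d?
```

After line 1: d = {'a': 12, 'b': 30, 'c': 41}
After line 2 (pop 'b' returns 30): d = {'a': 12, 'c': 41}, removed = 30
After line 3 (pop 'z' missing, returns default 167): d = {'a': 12, 'c': 41}, y = 167

{'a': 12, 'c': 41}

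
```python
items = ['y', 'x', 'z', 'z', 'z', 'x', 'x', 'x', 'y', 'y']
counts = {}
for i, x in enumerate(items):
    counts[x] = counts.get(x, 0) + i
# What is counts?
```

Initial: counts = {}, items = ['y', 'x', 'z', 'z', 'z', 'x', 'x', 'x', 'y', 'y']
i=0, x='y': counts = {'y': 0}
i=1, x='x': counts = {'y': 0, 'x': 1}
i=2, x='z': counts = {'y': 0, 'x': 1, 'z': 2}
i=3, x='z': counts = {'y': 0, 'x': 1, 'z': 5}
i=4, x='z': counts = {'y': 0, 'x': 1, 'z': 9}
i=5, x='x': counts = {'y': 0, 'x': 6, 'z': 9}
i=6, x='x': counts = {'y': 0, 'x': 12, 'z': 9}
i=7, x='x': counts = {'y': 0, 'x': 19, 'z': 9}
i=8, x='y': counts = {'y': 8, 'x': 19, 'z': 9}
i=9, x='y': counts = {'y': 17, 'x': 19, 'z': 9}

{'y': 17, 'x': 19, 'z': 9}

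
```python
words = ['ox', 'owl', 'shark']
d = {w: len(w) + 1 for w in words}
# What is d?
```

{'ox': 3, 'owl': 4, 'shark': 6}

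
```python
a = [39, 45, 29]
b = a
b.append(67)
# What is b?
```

After line 1: a = [39, 45, 29]
After line 2 (b = a is an alias, same object): a = [39, 45, 29], b = [39, 45, 29]
After line 3 (b.append mutates the shared list): a = [39, 45, 29, 67], b = [39, 45, 29, 67]

[39, 45, 29, 67]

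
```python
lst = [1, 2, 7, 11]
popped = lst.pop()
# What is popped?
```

11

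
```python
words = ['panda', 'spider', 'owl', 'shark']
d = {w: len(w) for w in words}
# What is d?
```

{'panda': 5, 'spider': 6, 'owl': 3, 'shark': 5}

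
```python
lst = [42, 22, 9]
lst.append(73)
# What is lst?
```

[42, 22, 9, 73]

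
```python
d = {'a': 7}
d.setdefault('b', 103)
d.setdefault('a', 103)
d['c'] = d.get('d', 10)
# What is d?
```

After line 1: d = {'a': 7}
After line 2 (setdefault adds 'b'=103): d = {'a': 7, 'b': 103}
After line 3 (setdefault 'a' no-op, already exists): d = {'a': 7, 'b': 103}
After line 4 (get('d', 10) returns default since 'd' not in d): d = {'a': 7, 'b': 103, 'c': 10}

{'a': 7, 'b': 103, 'c': 10}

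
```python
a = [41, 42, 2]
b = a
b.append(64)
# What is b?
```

After line 1: a = [41, 42, 2]
After line 2 (b = a is an alias, same object): a = [41, 42, 2], b = [41, 42, 2]
After line 3 (b.append mutates the shared list): a = [41, 42, 2, 64], b = [41, 42, 2, 64]

[41, 42, 2, 64]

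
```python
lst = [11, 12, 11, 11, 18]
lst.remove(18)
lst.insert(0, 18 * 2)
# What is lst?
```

After line 1: lst = [11, 12, 11, 11, 18]
After line 2 (remove first 18): lst = [11, 12, 11, 11]
After line 3 (insert 36 at index 0): lst = [36, 11, 12, 11, 11]

[36, 11, 12, 11, 11]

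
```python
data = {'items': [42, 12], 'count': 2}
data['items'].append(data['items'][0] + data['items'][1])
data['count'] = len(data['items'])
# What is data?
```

After line 1: data = {'items': [42, 12], 'count': 2}
After line 2 (append 42 + 12 = 54): data = {'items': [42, 12, 54], 'count': 2}
After line 3 (count = len(items) = 3): data = {'items': [42, 12, 54], 'count': 3}

{'items': [42, 12, 54], 'count': 3}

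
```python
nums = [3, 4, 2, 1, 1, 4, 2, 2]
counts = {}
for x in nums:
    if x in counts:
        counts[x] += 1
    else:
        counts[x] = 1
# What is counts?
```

Initial: counts = {}, nums = [3, 4, 2, 1, 1, 4, 2, 2]
See 3: counts = {3: 1}
See 4: counts = {3: 1, 4: 1}
See 2: counts = {3: 1, 4: 1, 2: 1}
See 1: counts = {3: 1, 4: 1, 2: 1, 1: 1}
See 1: counts = {3: 1, 4: 1, 2: 1, 1: 2}
See 4: counts = {3: 1, 4: 2, 2: 1, 1: 2}
See 2: counts = {3: 1, 4: 2, 2: 2, 1: 2}
See 2: counts = {3: 1, 4: 2, 2: 3, 1: 2}

{3: 1, 4: 2, 2: 3, 1: 2}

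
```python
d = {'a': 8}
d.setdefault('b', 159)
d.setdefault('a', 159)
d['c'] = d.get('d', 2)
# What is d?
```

After line 1: d = {'a': 8}
After line 2 (setdefault adds 'b'=159): d = {'a': 8, 'b': 159}
After line 3 (setdefault 'a' no-op, already exists): d = {'a': 8, 'b': 159}
After line 4 (get('d', 2) returns default since 'd' not in d): d = {'a': 8, 'b': 159, 'c': 2}

{'a': 8, 'b': 159, 'c': 2}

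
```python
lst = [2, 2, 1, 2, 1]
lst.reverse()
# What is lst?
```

[1, 2, 1, 2, 2]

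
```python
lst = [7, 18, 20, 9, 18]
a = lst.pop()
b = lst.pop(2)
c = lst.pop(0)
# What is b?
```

After line 1: lst = [7, 18, 20, 9, 18]
After line 2 (pop() -> a = 18): lst = [7, 18, 20, 9]
After line 3 (pop(2) -> b = 20): lst = [7, 18, 9]
After line 4 (pop(0) -> c = 7): lst = [18, 9]

20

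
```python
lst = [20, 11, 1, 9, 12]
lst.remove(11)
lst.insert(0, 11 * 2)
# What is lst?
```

After line 1: lst = [20, 11, 1, 9, 12]
After line 2 (remove first 11): lst = [20, 1, 9, 12]
After line 3 (insert 22 at index 0): lst = [22, 20, 1, 9, 12]

[22, 20, 1, 9, 12]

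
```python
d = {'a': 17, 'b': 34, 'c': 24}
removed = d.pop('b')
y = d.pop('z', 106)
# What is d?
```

After line 1: d = {'a': 17, 'b': 34, 'c': 24}
After line 2 (pop 'b' returns 34): d = {'a': 17, 'c': 24}, removed = 34
After line 3 (pop 'z' missing, returns default 106): d = {'a': 17, 'c': 24}, y = 106

{'a': 17, 'c': 24}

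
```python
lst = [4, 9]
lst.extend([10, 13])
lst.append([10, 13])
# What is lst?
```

After line 1: lst = [4, 9]
After line 2 (extend unpacks [10, 13]): lst = [4, 9, 10, 13]
After line 3 (append adds [10, 13] as single element): lst = [4, 9, 10, 13, [10, 13]]

[4, 9, 10, 13, [10, 13]]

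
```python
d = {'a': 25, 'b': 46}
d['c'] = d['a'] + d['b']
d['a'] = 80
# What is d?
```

After line 1: d = {'a': 25, 'b': 46}
After line 2 (d['c'] = 25 + 46): d = {'a': 25, 'b': 46, 'c': 71}
After line 3: d = {'a': 80, 'b': 46, 'c': 71}

{'a': 80, 'b': 46, 'c': 71}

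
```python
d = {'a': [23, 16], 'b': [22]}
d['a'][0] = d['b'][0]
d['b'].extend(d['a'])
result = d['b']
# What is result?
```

After line 1: d = {'a': [23, 16], 'b': [22]}
After line 2 (a[0] = b[0] = 22): d = {'a': [22, 16], 'b': [22]}
After line 3 (b.extend(a) appends [22, 16]): d = {'a': [22, 16], 'b': [22, 22, 16]}
After line 4: result = d['b'] = [22, 22, 16]

[22, 22, 16]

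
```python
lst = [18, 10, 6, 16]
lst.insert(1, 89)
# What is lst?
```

[18, 89, 10, 6, 16]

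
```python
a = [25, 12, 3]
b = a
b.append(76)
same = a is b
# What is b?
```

After line 1: a = [25, 12, 3]
After line 2 (b = a is an alias, same object): a = [25, 12, 3], b = [25, 12, 3]
After line 3 (b.append mutates the shared list): a = [25, 12, 3, 76], b = [25, 12, 3, 76]
After line 4 (same = a is b; same object -> True): same = True

[25, 12, 3, 76]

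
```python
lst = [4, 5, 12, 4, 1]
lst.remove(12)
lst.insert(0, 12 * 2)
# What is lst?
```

After line 1: lst = [4, 5, 12, 4, 1]
After line 2 (remove first 12): lst = [4, 5, 4, 1]
After line 3 (insert 24 at index 0): lst = [24, 4, 5, 4, 1]

[24, 4, 5, 4, 1]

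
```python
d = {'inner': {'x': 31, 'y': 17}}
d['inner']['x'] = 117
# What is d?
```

After line 1: d = {'inner': {'x': 31, 'y': 17}}
After line 2 (inner x overwritten): d = {'inner': {'x': 117, 'y': 17}}

{'inner': {'x': 117, 'y': 17}}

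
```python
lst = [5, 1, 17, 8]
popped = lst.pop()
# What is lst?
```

[5, 1, 17]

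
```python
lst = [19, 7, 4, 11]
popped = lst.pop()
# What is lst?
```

[19, 7, 4]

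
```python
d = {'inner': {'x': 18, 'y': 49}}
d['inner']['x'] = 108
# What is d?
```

After line 1: d = {'inner': {'x': 18, 'y': 49}}
After line 2 (inner x overwritten): d = {'inner': {'x': 108, 'y': 49}}

{'inner': {'x': 108, 'y': 49}}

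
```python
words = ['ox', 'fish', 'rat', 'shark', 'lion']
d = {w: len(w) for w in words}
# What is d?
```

{'ox': 2, 'fish': 4, 'rat': 3, 'shark': 5, 'lion': 4}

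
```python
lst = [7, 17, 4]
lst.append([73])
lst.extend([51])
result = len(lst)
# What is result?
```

After line 1: lst = [7, 17, 4]
After line 2 (append adds [73] as single element): lst = [7, 17, 4, [73]]
After line 3 (extend unpacks [51], adds 51): lst = [7, 17, 4, [73], 51]
After line 4: result = len(lst) = 5

5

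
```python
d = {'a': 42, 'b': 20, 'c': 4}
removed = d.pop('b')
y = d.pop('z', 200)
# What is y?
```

After line 1: d = {'a': 42, 'b': 20, 'c': 4}
After line 2 (pop 'b' returns 20): d = {'a': 42, 'c': 4}, removed = 20
After line 3 (pop 'z' missing, returns default 200): d = {'a': 42, 'c': 4}, y = 200

200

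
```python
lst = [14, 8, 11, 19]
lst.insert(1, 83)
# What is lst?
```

[14, 83, 8, 11, 19]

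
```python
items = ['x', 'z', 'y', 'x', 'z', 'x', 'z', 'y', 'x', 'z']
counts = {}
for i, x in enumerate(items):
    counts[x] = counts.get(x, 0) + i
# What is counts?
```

Initial: counts = {}, items = ['x', 'z', 'y', 'x', 'z', 'x', 'z', 'y', 'x', 'z']
i=0, x='x': counts = {'x': 0}
i=1, x='z': counts = {'x': 0, 'z': 1}
i=2, x='y': counts = {'x': 0, 'z': 1, 'y': 2}
i=3, x='x': counts = {'x': 3, 'z': 1, 'y': 2}
i=4, x='z': counts = {'x': 3, 'z': 5, 'y': 2}
i=5, x='x': counts = {'x': 8, 'z': 5, 'y': 2}
i=6, x='z': counts = {'x': 8, 'z': 11, 'y': 2}
i=7, x='y': counts = {'x': 8, 'z': 11, 'y': 9}
i=8, x='x': counts = {'x': 16, 'z': 11, 'y': 9}
i=9, x='z': counts = {'x': 16, 'z': 20, 'y': 9}

{'x': 16, 'z': 20, 'y': 9}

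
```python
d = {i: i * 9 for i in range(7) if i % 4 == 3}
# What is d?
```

{3: 27}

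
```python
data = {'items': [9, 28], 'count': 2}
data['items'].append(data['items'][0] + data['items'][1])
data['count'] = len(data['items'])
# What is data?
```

After line 1: data = {'items': [9, 28], 'count': 2}
After line 2 (append 9 + 28 = 37): data = {'items': [9, 28, 37], 'count': 2}
After line 3 (count = len(items) = 3): data = {'items': [9, 28, 37], 'count': 3}

{'items': [9, 28, 37], 'count': 3}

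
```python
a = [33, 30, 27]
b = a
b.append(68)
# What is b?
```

After line 1: a = [33, 30, 27]
After line 2 (b = a is an alias, same object): a = [33, 30, 27], b = [33, 30, 27]
After line 3 (b.append mutates the shared list): a = [33, 30, 27, 68], b = [33, 30, 27, 68]

[33, 30, 27, 68]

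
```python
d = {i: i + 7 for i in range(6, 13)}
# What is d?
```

{6: 13, 7: 14, 8: 15, 9: 16, 10: 17, 11: 18, 12: 19}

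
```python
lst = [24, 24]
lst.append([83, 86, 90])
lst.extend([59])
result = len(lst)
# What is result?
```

After line 1: lst = [24, 24]
After line 2 (append adds [83, 86, 90] as single element): lst = [24, 24, [83, 86, 90]]
After line 3 (extend unpacks [59], adds 59): lst = [24, 24, [83, 86, 90], 59]
After line 4: result = len(lst) = 4

4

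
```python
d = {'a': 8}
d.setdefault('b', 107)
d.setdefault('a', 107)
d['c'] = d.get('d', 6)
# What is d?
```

After line 1: d = {'a': 8}
After line 2 (setdefault adds 'b'=107): d = {'a': 8, 'b': 107}
After line 3 (setdefault 'a' no-op, already exists): d = {'a': 8, 'b': 107}
After line 4 (get('d', 6) returns default since 'd' not in d): d = {'a': 8, 'b': 107, 'c': 6}

{'a': 8, 'b': 107, 'c': 6}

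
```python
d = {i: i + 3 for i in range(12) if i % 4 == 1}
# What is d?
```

{1: 4, 5: 8, 9: 12}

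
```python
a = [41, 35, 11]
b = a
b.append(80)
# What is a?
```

After line 1: a = [41, 35, 11]
After line 2 (b = a is an alias, same object): a = [41, 35, 11], b = [41, 35, 11]
After line 3 (b.append mutates the shared list): a = [41, 35, 11, 80], b = [41, 35, 11, 80]

[41, 35, 11, 80]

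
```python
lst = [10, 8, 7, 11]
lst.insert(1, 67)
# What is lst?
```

[10, 67, 8, 7, 11]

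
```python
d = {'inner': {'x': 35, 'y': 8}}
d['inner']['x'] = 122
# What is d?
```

After line 1: d = {'inner': {'x': 35, 'y': 8}}
After line 2 (inner x overwritten): d = {'inner': {'x': 122, 'y': 8}}

{'inner': {'x': 122, 'y': 8}}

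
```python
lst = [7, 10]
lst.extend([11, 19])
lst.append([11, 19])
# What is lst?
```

After line 1: lst = [7, 10]
After line 2 (extend unpacks [11, 19]): lst = [7, 10, 11, 19]
After line 3 (append adds [11, 19] as single element): lst = [7, 10, 11, 19, [11, 19]]

[7, 10, 11, 19, [11, 19]]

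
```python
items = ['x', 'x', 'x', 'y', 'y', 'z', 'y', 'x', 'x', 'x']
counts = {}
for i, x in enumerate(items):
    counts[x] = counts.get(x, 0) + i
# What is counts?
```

Initial: counts = {}, items = ['x', 'x', 'x', 'y', 'y', 'z', 'y', 'x', 'x', 'x']
i=0, x='x': counts = {'x': 0}
i=1, x='x': counts = {'x': 1}
i=2, x='x': counts = {'x': 3}
i=3, x='y': counts = {'x': 3, 'y': 3}
i=4, x='y': counts = {'x': 3, 'y': 7}
i=5, x='z': counts = {'x': 3, 'y': 7, 'z': 5}
i=6, x='y': counts = {'x': 3, 'y': 13, 'z': 5}
i=7, x='x': counts = {'x': 10, 'y': 13, 'z': 5}
i=8, x='x': counts = {'x': 18, 'y': 13, 'z': 5}
i=9, x='x': counts = {'x': 27, 'y': 13, 'z': 5}

{'x': 27, 'y': 13, 'z': 5}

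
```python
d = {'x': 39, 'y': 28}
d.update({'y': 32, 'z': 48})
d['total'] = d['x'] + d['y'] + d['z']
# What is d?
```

After line 1: d = {'x': 39, 'y': 28}
After line 2 (y overwritten, z added): d = {'x': 39, 'y': 32, 'z': 48}
After line 3 (total = 39 + 32 + 48 = 119): d = {'x': 39, 'y': 32, 'z': 48, 'total': 119}

{'x': 39, 'y': 32, 'z': 48, 'total': 119}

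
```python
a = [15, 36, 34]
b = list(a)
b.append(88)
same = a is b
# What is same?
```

After line 1: a = [15, 36, 34]
After line 2 (b = list(a) is a shallow copy, new object): a = [15, 36, 34], b = [15, 36, 34]
After line 3 (append only mutates b): a = [15, 36, 34], b = [15, 36, 34, 88]
After line 4 (same = a is b; different objects -> False): same = False

False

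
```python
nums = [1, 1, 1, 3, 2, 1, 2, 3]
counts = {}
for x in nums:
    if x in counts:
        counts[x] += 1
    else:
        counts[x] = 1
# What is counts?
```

Initial: counts = {}, nums = [1, 1, 1, 3, 2, 1, 2, 3]
See 1: counts = {1: 1}
See 1: counts = {1: 2}
See 1: counts = {1: 3}
See 3: counts = {1: 3, 3: 1}
See 2: counts = {1: 3, 3: 1, 2: 1}
See 1: counts = {1: 4, 3: 1, 2: 1}
See 2: counts = {1: 4, 3: 1, 2: 2}
See 3: counts = {1: 4, 3: 2, 2: 2}

{1: 4, 3: 2, 2: 2}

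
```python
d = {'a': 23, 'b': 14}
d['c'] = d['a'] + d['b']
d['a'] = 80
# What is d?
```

After line 1: d = {'a': 23, 'b': 14}
After line 2 (d['c'] = 23 + 14): d = {'a': 23, 'b': 14, 'c': 37}
After line 3: d = {'a': 80, 'b': 14, 'c': 37}

{'a': 80, 'b': 14, 'c': 37}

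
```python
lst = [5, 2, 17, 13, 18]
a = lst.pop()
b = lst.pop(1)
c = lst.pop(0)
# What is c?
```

After line 1: lst = [5, 2, 17, 13, 18]
After line 2 (pop() -> a = 18): lst = [5, 2, 17, 13]
After line 3 (pop(1) -> b = 2): lst = [5, 17, 13]
After line 4 (pop(0) -> c = 5): lst = [17, 13]

5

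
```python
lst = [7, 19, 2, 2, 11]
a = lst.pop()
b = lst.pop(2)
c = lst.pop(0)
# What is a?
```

After line 1: lst = [7, 19, 2, 2, 11]
After line 2 (pop() -> a = 11): lst = [7, 19, 2, 2]
After line 3 (pop(2) -> b = 2): lst = [7, 19, 2]
After line 4 (pop(0) -> c = 7): lst = [19, 2]

11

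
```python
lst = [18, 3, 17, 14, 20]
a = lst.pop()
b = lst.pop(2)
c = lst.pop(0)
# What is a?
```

After line 1: lst = [18, 3, 17, 14, 20]
After line 2 (pop() -> a = 20): lst = [18, 3, 17, 14]
After line 3 (pop(2) -> b = 17): lst = [18, 3, 14]
After line 4 (pop(0) -> c = 18): lst = [3, 14]

20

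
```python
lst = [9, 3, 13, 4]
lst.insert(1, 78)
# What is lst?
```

[9, 78, 3, 13, 4]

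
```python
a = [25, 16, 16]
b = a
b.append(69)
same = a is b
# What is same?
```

After line 1: a = [25, 16, 16]
After line 2 (b = a is an alias, same object): a = [25, 16, 16], b = [25, 16, 16]
After line 3 (b.append mutates the shared list): a = [25, 16, 16, 69], b = [25, 16, 16, 69]
After line 4 (same = a is b; same object -> True): same = True

True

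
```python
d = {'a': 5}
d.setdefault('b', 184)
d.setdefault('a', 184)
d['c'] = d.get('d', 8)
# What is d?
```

After line 1: d = {'a': 5}
After line 2 (setdefault adds 'b'=184): d = {'a': 5, 'b': 184}
After line 3 (setdefault 'a' no-op, already exists): d = {'a': 5, 'b': 184}
After line 4 (get('d', 8) returns default since 'd' not in d): d = {'a': 5, 'b': 184, 'c': 8}

{'a': 5, 'b': 184, 'c': 8}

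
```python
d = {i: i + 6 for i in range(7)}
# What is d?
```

{0: 6, 1: 7, 2: 8, 3: 9, 4: 10, 5: 11, 6: 12}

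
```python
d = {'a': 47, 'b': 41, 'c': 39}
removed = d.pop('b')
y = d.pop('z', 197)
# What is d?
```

After line 1: d = {'a': 47, 'b': 41, 'c': 39}
After line 2 (pop 'b' returns 41): d = {'a': 47, 'c': 39}, removed = 41
After line 3 (pop 'z' missing, returns default 197): d = {'a': 47, 'c': 39}, y = 197

{'a': 47, 'c': 39}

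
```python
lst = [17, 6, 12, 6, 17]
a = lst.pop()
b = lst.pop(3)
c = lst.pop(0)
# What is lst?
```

After line 1: lst = [17, 6, 12, 6, 17]
After line 2 (pop() -> a = 17): lst = [17, 6, 12, 6]
After line 3 (pop(3) -> b = 6): lst = [17, 6, 12]
After line 4 (pop(0) -> c = 17): lst = [6, 12]

[6, 12]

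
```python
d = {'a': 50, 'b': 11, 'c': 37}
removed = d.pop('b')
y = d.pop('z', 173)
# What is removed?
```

After line 1: d = {'a': 50, 'b': 11, 'c': 37}
After line 2 (pop 'b' returns 11): d = {'a': 50, 'c': 37}, removed = 11
After line 3 (pop 'z' missing, returns default 173): d = {'a': 50, 'c': 37}, y = 173

11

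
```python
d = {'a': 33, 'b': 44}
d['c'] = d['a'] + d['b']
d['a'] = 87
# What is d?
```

After line 1: d = {'a': 33, 'b': 44}
After line 2 (d['c'] = 33 + 44): d = {'a': 33, 'b': 44, 'c': 77}
After line 3: d = {'a': 87, 'b': 44, 'c': 77}

{'a': 87, 'b': 44, 'c': 77}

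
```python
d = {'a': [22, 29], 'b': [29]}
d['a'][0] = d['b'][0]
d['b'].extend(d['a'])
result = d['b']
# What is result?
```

After line 1: d = {'a': [22, 29], 'b': [29]}
After line 2 (a[0] = b[0] = 29): d = {'a': [29, 29], 'b': [29]}
After line 3 (b.extend(a) appends [29, 29]): d = {'a': [29, 29], 'b': [29, 29, 29]}
After line 4: result = d['b'] = [29, 29, 29]

[29, 29, 29]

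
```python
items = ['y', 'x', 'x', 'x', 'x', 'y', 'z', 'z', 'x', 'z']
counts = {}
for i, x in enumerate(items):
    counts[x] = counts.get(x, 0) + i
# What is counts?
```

Initial: counts = {}, items = ['y', 'x', 'x', 'x', 'x', 'y', 'z', 'z', 'x', 'z']
i=0, x='y': counts = {'y': 0}
i=1, x='x': counts = {'y': 0, 'x': 1}
i=2, x='x': counts = {'y': 0, 'x': 3}
i=3, x='x': counts = {'y': 0, 'x': 6}
i=4, x='x': counts = {'y': 0, 'x': 10}
i=5, x='y': counts = {'y': 5, 'x': 10}
i=6, x='z': counts = {'y': 5, 'x': 10, 'z': 6}
i=7, x='z': counts = {'y': 5, 'x': 10, 'z': 13}
i=8, x='x': counts = {'y': 5, 'x': 18, 'z': 13}
i=9, x='z': counts = {'y': 5, 'x': 18, 'z': 22}

{'y': 5, 'x': 18, 'z': 22}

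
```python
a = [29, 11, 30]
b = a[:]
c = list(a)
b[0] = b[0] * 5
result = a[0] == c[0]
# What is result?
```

After line 1: a = [29, 11, 30]
After line 2 (b = a[:], copy): a = [29, 11, 30], b = [29, 11, 30]
After line 3 (c = list(a) is a copy, new object): c = [29, 11, 30]
After line 4 (b[0] = 29 * 5 = 145; only b mutates (copy)): a = [29, 11, 30], b = [145, 11, 30], c = [29, 11, 30]
After line 5 (a[0] = 29, c[0] = 29; result = True)

True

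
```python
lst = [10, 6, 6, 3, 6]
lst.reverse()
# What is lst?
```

[6, 3, 6, 6, 10]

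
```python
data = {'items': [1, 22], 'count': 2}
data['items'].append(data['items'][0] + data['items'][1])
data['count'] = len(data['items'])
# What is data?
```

After line 1: data = {'items': [1, 22], 'count': 2}
After line 2 (append 1 + 22 = 23): data = {'items': [1, 22, 23], 'count': 2}
After line 3 (count = len(items) = 3): data = {'items': [1, 22, 23], 'count': 3}

{'items': [1, 22, 23], 'count': 3}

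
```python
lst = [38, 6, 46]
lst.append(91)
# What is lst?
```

[38, 6, 46, 91]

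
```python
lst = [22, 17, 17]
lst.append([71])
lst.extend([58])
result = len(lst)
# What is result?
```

After line 1: lst = [22, 17, 17]
After line 2 (append adds [71] as single element): lst = [22, 17, 17, [71]]
After line 3 (extend unpacks [58], adds 58): lst = [22, 17, 17, [71], 58]
After line 4: result = len(lst) = 5

5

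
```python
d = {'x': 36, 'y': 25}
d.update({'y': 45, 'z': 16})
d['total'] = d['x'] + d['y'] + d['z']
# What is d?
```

After line 1: d = {'x': 36, 'y': 25}
After line 2 (y overwritten, z added): d = {'x': 36, 'y': 45, 'z': 16}
After line 3 (total = 36 + 45 + 16 = 97): d = {'x': 36, 'y': 45, 'z': 16, 'total': 97}

{'x': 36, 'y': 45, 'z': 16, 'total': 97}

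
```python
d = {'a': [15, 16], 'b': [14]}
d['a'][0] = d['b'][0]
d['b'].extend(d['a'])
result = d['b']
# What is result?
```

After line 1: d = {'a': [15, 16], 'b': [14]}
After line 2 (a[0] = b[0] = 14): d = {'a': [14, 16], 'b': [14]}
After line 3 (b.extend(a) appends [14, 16]): d = {'a': [14, 16], 'b': [14, 14, 16]}
After line 4: result = d['b'] = [14, 14, 16]

[14, 14, 16]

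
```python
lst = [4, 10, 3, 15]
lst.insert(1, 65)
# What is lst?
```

[4, 65, 10, 3, 15]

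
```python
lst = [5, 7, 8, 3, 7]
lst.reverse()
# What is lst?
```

[7, 3, 8, 7, 5]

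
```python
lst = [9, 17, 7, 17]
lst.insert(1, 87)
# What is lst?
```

[9, 87, 17, 7, 17]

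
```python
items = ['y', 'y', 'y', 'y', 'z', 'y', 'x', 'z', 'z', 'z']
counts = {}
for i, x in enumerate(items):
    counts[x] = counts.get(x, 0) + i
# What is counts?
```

Initial: counts = {}, items = ['y', 'y', 'y', 'y', 'z', 'y', 'x', 'z', 'z', 'z']
i=0, x='y': counts = {'y': 0}
i=1, x='y': counts = {'y': 1}
i=2, x='y': counts = {'y': 3}
i=3, x='y': counts = {'y': 6}
i=4, x='z': counts = {'y': 6, 'z': 4}
i=5, x='y': counts = {'y': 11, 'z': 4}
i=6, x='x': counts = {'y': 11, 'z': 4, 'x': 6}
i=7, x='z': counts = {'y': 11, 'z': 11, 'x': 6}
i=8, x='z': counts = {'y': 11, 'z': 19, 'x': 6}
i=9, x='z': counts = {'y': 11, 'z': 28, 'x': 6}

{'y': 11, 'z': 28, 'x': 6}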